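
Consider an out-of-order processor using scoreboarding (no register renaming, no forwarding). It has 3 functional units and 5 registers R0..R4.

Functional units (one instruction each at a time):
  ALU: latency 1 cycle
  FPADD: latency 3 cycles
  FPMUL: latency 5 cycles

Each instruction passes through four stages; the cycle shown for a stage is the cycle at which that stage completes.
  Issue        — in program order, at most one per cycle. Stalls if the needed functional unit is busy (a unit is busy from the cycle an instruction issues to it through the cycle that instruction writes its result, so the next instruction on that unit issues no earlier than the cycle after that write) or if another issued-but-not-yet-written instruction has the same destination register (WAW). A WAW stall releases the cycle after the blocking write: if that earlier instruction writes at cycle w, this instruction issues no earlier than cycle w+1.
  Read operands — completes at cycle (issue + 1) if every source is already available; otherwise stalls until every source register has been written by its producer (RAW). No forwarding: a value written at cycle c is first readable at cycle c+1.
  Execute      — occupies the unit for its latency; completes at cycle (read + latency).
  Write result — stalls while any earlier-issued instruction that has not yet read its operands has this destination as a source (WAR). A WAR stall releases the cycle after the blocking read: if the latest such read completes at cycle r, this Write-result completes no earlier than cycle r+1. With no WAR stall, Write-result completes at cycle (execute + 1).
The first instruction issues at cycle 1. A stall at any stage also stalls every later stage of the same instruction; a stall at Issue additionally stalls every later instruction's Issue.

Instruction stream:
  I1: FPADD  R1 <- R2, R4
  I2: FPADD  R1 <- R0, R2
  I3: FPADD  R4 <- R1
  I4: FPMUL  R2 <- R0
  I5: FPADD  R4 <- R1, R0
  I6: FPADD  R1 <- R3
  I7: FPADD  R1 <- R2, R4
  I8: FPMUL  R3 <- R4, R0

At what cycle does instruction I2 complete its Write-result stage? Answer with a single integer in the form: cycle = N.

cycle 1: issue I1 (FPADD)
cycle 2: I1 read-ops
cycle 5: I1 finished on FPADD
cycle 6: I1→R1
cycle 7: issue I2 (FPADD)
cycle 8: I2 read-ops
cycle 11: I2 finished on FPADD
cycle 12: I2→R1
cycle 13: issue I3 (FPADD)
cycle 14: I3 read-ops | issue I4 (FPMUL)
cycle 15: I4 read-ops
cycle 17: I3 finished on FPADD
cycle 18: I3→R4
cycle 19: issue I5 (FPADD)
cycle 20: I4 finished on FPMUL | I5 read-ops
cycle 21: I4→R2
cycle 23: I5 finished on FPADD
cycle 24: I5→R4
cycle 25: issue I6 (FPADD)
cycle 26: I6 read-ops
cycle 29: I6 finished on FPADD
cycle 30: I6→R1
cycle 31: issue I7 (FPADD)
cycle 32: I7 read-ops | issue I8 (FPMUL)
cycle 33: I8 read-ops
cycle 35: I7 finished on FPADD
cycle 36: I7→R1
cycle 38: I8 finished on FPMUL
cycle 39: I8→R3

cycle = 12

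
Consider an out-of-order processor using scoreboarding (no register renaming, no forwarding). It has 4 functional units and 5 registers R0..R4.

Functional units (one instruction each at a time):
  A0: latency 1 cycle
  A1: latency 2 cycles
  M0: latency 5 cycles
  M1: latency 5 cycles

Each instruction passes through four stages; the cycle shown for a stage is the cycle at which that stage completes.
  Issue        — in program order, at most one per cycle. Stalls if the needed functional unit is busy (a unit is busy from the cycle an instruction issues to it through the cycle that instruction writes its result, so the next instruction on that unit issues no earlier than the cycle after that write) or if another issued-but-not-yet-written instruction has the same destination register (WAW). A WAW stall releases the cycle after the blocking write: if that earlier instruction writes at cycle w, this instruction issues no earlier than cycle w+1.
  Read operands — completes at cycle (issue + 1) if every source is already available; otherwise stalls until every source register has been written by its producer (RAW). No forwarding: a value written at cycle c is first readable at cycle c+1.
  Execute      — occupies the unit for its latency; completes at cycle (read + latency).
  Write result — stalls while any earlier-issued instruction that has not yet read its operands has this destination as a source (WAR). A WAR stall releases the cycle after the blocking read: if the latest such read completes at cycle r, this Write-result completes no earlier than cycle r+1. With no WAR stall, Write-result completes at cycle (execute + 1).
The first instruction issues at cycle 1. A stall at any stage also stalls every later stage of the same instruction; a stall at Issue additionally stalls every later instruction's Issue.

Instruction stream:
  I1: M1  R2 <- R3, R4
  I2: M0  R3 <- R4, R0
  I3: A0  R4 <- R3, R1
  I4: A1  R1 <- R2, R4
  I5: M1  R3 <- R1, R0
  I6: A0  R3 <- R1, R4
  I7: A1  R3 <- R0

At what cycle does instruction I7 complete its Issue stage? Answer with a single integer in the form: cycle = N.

cycle = 28

I1: IS=1 RO=2 EX=7 WR=8
I2: IS=2 RO=3 EX=8 WR=9
I3: IS=3 RO=10 EX=11 WR=12  [RAW R3: wait I2 write@9]
I4: IS=4 RO=13 EX=15 WR=16  [RAW R4: wait I3 write@12]
I5: IS=10 RO=17 EX=22 WR=23  [WAW R3: wait I2 write@9; RAW R1: wait I4 write@16]
I6: IS=24 RO=25 EX=26 WR=27  [WAW R3: wait I5 write@23]
I7: IS=28 RO=29 EX=31 WR=32  [WAW R3: wait I6 write@27]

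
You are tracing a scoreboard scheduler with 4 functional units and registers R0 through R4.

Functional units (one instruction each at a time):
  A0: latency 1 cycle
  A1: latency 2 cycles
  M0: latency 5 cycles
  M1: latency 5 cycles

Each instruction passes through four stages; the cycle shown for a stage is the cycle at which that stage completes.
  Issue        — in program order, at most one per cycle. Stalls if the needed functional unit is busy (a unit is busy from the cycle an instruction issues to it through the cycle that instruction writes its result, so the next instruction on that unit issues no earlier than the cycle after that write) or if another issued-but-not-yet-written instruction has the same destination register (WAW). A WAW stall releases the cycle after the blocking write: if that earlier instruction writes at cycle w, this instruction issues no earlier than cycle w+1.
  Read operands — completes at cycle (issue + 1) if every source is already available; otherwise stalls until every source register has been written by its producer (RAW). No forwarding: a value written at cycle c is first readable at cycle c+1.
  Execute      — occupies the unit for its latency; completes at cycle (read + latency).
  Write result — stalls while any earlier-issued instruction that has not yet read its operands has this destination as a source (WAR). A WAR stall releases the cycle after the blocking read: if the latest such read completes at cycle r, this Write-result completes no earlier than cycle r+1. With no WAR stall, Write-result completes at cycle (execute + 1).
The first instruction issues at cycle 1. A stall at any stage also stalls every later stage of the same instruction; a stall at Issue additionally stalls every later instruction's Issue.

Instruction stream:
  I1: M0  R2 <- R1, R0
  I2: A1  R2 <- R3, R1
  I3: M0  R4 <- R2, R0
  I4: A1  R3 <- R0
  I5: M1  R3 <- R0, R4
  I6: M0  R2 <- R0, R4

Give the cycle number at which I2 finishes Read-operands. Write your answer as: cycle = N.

cycle = 10

t=1  issue I1 (M0)
t=2  I1 read-ops
t=7  I1 finished on M0
t=8  I1→R2
t=9  issue I2 (A1)
t=10  I2 read-ops; issue I3 (M0)
t=12  I2 finished on A1
t=13  I2→R2
t=14  I3 read-ops; issue I4 (A1)
t=15  I4 read-ops
t=17  I4 finished on A1
t=18  I4→R3
t=19  I3 finished on M0; issue I5 (M1)
t=20  I3→R4
t=21  I5 read-ops; issue I6 (M0)
t=22  I6 read-ops
t=26  I5 finished on M1
t=27  I5→R3; I6 finished on M0
t=28  I6→R2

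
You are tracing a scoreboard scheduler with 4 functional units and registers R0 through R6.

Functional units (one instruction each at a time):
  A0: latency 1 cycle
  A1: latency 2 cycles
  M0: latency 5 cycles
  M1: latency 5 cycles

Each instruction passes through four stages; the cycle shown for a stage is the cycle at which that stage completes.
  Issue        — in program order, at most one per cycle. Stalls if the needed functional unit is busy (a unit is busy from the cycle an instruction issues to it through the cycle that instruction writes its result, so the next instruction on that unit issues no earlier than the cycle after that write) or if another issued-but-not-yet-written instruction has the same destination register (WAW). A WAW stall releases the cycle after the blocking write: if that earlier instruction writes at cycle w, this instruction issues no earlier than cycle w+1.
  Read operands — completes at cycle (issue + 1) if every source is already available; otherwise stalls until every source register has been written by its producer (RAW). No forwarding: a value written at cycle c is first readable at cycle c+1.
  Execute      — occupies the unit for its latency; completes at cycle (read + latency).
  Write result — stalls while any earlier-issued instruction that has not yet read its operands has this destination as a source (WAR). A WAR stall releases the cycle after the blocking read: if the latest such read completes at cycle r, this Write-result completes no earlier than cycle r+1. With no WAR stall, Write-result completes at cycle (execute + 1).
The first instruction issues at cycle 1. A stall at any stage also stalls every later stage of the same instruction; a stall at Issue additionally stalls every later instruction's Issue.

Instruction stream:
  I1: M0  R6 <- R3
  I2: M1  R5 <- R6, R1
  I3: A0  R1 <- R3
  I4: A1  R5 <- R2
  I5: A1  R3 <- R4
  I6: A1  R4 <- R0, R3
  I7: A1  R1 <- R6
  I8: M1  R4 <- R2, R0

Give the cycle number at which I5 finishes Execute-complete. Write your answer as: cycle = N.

cycle = 24

c1: issue I1 (M0)
c2: I1 read-ops · issue I2 (M1)
c3: issue I3 (A0)
c4: I3 read-ops
c5: I3 finished on A0
c7: I1 finished on M0
c8: I1→R6
c9: I2 read-ops
c10: I3→R1
c14: I2 finished on M1
c15: I2→R5
c16: issue I4 (A1)
c17: I4 read-ops
c19: I4 finished on A1
c20: I4→R5
c21: issue I5 (A1)
c22: I5 read-ops
c24: I5 finished on A1
c25: I5→R3
c26: issue I6 (A1)
c27: I6 read-ops
c29: I6 finished on A1
c30: I6→R4
c31: issue I7 (A1)
c32: I7 read-ops · issue I8 (M1)
c33: I8 read-ops
c34: I7 finished on A1
c35: I7→R1
c38: I8 finished on M1
c39: I8→R4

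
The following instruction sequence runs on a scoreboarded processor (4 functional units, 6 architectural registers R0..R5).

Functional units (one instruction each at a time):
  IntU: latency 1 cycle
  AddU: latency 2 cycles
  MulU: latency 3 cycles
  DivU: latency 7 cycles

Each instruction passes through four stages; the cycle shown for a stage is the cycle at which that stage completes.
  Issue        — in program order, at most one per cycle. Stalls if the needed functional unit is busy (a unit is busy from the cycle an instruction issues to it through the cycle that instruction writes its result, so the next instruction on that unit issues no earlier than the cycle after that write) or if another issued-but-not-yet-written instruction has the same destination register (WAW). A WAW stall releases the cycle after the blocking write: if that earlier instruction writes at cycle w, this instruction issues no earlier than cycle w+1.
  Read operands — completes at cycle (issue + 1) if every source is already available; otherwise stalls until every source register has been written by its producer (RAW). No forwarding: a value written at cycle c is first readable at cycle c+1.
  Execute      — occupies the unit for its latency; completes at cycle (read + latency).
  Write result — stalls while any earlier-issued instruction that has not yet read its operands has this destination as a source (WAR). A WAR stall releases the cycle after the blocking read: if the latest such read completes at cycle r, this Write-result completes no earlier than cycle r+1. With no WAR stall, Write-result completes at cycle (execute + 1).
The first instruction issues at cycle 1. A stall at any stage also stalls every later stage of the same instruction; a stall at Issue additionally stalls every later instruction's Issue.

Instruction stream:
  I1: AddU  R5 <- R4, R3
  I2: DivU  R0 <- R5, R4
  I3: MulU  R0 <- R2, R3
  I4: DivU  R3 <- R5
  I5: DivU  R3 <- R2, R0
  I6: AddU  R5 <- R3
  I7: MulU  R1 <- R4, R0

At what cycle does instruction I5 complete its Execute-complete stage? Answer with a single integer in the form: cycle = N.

t=1  I1 dispatched to AddU
t=2  I1 operands ready · I2 dispatched to DivU
t=4  I1 complete
t=5  R5←I1
t=6  I2 operands ready
t=13  I2 complete
t=14  R0←I2
t=15  I3 dispatched to MulU
t=16  I3 operands ready · I4 dispatched to DivU
t=17  I4 operands ready
t=19  I3 complete
t=20  R0←I3
t=24  I4 complete
t=25  R3←I4
t=26  I5 dispatched to DivU
t=27  I5 operands ready · I6 dispatched to AddU
t=28  I7 dispatched to MulU
t=29  I7 operands ready
t=32  I7 complete
t=33  R1←I7
t=34  I5 complete
t=35  R3←I5
t=36  I6 operands ready
t=38  I6 complete
t=39  R5←I6

cycle = 34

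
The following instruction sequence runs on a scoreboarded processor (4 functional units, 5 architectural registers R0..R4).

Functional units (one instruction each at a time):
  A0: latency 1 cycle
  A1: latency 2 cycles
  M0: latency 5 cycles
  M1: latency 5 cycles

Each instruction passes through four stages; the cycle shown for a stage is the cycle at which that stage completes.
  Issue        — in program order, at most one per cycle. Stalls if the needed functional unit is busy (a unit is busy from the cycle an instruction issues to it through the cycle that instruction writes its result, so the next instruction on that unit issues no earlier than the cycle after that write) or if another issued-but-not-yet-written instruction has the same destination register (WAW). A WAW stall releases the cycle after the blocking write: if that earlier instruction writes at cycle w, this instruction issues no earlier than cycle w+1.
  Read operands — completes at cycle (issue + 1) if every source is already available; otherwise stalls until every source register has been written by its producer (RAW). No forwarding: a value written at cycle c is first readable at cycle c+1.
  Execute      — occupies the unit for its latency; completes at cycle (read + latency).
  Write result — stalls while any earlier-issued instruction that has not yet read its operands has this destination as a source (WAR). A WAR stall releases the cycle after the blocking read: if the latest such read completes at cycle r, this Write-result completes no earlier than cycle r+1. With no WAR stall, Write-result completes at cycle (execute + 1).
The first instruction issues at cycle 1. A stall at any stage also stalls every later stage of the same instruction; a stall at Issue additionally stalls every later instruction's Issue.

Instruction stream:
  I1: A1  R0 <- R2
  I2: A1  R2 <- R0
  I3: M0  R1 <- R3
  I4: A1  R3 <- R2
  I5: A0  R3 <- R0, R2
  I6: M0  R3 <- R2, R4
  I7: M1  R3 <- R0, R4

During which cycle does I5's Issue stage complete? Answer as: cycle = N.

c1: issue I1 (A1)
c2: I1 read-ops
c4: I1 finished on A1
c5: I1→R0
c6: issue I2 (A1)
c7: I2 read-ops · issue I3 (M0)
c8: I3 read-ops
c9: I2 finished on A1
c10: I2→R2
c11: issue I4 (A1)
c12: I4 read-ops
c13: I3 finished on M0
c14: I3→R1 · I4 finished on A1
c15: I4→R3
c16: issue I5 (A0)
c17: I5 read-ops
c18: I5 finished on A0
c19: I5→R3
c20: issue I6 (M0)
c21: I6 read-ops
c26: I6 finished on M0
c27: I6→R3
c28: issue I7 (M1)
c29: I7 read-ops
c34: I7 finished on M1
c35: I7→R3

cycle = 16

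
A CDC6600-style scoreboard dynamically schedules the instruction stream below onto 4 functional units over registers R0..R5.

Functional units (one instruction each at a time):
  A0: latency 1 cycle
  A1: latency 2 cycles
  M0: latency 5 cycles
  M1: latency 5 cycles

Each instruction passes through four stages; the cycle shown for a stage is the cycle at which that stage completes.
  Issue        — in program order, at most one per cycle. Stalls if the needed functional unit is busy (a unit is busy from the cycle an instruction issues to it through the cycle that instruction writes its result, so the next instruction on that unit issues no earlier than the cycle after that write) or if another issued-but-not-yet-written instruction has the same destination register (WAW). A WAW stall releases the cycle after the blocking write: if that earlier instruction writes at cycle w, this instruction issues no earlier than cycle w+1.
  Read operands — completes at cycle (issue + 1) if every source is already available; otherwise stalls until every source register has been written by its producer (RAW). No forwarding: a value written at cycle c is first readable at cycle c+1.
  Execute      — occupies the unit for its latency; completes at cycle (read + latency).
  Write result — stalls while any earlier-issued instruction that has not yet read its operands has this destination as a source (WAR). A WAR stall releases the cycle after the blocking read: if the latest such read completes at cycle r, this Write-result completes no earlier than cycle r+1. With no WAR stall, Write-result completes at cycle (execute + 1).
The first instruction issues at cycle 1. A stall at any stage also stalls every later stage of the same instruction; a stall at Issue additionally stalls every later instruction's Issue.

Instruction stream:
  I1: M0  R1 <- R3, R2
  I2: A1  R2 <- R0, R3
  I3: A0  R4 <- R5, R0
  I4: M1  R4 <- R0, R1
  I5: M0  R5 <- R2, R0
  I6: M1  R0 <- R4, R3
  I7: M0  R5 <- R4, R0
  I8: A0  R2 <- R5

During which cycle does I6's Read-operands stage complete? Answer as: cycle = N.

cycle = 17

[1] I1→M0
[2] I1 RO | I2→A1
[3] I2 RO | I3→A0
[4] I3 RO
[5] I2 EX | I3 EX
[6] I2 WR R2 | I3 WR R4
[7] I1 EX | I4→M1
[8] I1 WR R1
[9] I4 RO | I5→M0
[10] I5 RO
[14] I4 EX
[15] I4 WR R4 | I5 EX
[16] I5 WR R5 | I6→M1
[17] I6 RO | I7→M0
[18] I8→A0
[22] I6 EX
[23] I6 WR R0
[24] I7 RO
[29] I7 EX
[30] I7 WR R5
[31] I8 RO
[32] I8 EX
[33] I8 WR R2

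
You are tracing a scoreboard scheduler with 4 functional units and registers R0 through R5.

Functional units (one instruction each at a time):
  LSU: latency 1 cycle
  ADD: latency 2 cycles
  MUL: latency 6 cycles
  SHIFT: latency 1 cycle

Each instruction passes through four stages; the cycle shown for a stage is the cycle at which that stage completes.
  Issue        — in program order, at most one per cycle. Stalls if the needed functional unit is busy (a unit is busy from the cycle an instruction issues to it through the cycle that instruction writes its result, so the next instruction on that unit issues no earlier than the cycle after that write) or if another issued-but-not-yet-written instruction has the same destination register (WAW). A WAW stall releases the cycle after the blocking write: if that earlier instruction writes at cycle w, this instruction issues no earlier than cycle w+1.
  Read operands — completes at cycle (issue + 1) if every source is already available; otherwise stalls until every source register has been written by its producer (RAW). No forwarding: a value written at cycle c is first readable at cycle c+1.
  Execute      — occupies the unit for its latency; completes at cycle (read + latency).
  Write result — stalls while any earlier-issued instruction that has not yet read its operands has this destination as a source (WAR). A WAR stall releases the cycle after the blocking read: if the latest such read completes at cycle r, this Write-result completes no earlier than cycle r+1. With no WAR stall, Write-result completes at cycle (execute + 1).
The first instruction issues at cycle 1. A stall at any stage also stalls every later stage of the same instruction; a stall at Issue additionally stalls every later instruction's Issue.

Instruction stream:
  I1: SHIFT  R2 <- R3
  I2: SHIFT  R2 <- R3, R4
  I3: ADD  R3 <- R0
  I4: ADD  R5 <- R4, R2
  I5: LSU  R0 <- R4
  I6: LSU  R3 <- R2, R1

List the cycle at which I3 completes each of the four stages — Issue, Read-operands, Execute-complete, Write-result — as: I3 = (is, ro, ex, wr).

[I1] 1/2/3/4
[I2] 5/6/7/8  (struct: SHIFT busy until I1 writes@4)
[I3] 6/7/9/10
[I4] 11/12/14/15  (struct: ADD busy until I3 writes@10)
[I5] 12/13/14/15
[I6] 16/17/18/19  (struct: LSU busy until I5 writes@15)

I3 = (6, 7, 9, 10)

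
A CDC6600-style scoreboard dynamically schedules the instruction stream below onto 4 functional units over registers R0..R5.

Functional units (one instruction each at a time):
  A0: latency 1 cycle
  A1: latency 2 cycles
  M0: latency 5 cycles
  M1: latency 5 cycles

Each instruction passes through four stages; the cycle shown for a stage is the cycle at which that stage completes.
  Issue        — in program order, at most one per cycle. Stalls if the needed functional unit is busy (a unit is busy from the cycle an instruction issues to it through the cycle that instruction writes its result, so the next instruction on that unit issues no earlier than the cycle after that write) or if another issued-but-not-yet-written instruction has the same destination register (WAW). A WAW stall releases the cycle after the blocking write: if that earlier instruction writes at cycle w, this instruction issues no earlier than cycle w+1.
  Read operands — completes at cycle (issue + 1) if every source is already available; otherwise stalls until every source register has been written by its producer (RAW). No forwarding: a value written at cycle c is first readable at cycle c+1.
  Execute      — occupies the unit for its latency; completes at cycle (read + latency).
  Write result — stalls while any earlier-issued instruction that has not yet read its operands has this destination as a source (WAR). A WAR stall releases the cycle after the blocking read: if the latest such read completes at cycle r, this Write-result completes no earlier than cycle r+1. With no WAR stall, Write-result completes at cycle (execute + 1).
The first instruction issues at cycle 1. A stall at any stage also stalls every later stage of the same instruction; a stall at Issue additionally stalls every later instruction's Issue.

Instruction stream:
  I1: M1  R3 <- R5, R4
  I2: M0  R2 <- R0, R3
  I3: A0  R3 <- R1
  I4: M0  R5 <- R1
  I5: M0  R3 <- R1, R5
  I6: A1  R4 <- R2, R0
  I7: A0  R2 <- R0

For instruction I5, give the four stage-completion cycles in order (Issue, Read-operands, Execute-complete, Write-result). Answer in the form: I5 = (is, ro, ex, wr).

I5 = (24, 25, 30, 31)

[I1] 1/2/7/8
[I2] 2/9/14/15  (RAW R3: wait I1 write@8)
[I3] 9/10/11/12  (WAW R3: wait I1 write@8)
[I4] 16/17/22/23  (struct: M0 busy until I2 writes@15)
[I5] 24/25/30/31  (struct: M0 busy until I4 writes@23)
[I6] 25/26/28/29
[I7] 26/27/28/29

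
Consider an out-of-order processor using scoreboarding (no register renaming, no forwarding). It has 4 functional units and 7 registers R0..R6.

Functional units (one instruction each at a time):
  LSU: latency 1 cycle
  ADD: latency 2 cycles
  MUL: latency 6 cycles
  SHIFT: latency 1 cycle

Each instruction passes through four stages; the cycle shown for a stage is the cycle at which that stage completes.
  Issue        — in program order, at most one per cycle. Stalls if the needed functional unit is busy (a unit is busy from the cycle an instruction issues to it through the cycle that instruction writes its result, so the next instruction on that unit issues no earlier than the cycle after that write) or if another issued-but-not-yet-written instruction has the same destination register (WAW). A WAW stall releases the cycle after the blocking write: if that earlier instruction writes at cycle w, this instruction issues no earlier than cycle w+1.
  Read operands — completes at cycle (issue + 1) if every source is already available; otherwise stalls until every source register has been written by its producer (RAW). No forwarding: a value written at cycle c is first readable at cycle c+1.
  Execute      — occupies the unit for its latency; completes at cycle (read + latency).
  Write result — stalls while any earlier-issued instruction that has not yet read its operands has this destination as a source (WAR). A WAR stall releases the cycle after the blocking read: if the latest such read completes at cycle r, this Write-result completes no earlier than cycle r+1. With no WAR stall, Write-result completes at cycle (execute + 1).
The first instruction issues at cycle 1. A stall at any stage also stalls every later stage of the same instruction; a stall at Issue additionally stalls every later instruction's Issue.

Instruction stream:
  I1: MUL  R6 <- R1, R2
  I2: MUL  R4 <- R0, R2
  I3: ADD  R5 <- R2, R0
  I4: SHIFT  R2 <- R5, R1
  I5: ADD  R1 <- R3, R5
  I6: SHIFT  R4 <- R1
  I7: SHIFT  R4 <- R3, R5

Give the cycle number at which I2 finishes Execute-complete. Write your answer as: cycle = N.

cycle = 17

I1: IS=1 RO=2 EX=8 WR=9
I2: IS=10 RO=11 EX=17 WR=18  [struct: MUL busy until I1 writes@9]
I3: IS=11 RO=12 EX=14 WR=15
I4: IS=12 RO=16 EX=17 WR=18  [RAW R5: wait I3 write@15]
I5: IS=16 RO=17 EX=19 WR=20  [struct: ADD busy until I3 writes@15]
I6: IS=19 RO=21 EX=22 WR=23  [struct: SHIFT busy until I4 writes@18; RAW R1: wait I5 write@20]
I7: IS=24 RO=25 EX=26 WR=27  [struct: SHIFT busy until I6 writes@23]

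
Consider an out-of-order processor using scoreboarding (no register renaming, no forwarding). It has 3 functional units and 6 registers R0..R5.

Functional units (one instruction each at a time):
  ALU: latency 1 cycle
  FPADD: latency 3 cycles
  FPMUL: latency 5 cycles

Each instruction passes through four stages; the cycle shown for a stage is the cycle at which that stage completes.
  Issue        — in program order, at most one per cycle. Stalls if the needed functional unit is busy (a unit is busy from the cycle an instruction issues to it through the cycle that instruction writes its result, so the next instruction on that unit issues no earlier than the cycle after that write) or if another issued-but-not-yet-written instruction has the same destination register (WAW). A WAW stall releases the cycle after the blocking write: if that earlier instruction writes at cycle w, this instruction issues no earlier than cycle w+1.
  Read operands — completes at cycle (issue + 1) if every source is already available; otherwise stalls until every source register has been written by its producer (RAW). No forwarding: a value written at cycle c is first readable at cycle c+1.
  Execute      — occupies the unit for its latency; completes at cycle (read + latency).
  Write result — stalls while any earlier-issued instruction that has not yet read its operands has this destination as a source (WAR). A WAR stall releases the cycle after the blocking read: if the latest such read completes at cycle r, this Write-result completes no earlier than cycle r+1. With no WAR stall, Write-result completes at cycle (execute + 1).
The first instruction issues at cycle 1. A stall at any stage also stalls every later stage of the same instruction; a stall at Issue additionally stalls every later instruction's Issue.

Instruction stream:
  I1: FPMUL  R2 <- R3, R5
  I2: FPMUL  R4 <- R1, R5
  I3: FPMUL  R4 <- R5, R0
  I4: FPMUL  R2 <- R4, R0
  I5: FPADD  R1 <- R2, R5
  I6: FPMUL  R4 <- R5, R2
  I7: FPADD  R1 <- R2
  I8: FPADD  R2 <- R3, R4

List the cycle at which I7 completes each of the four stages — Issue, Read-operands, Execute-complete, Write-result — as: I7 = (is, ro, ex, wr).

I7 = (38, 39, 42, 43)

t=1  I1 issues→FPMUL
t=2  I1 reads
t=7  I1 exec-done
t=8  I1 writes R2
t=9  I2 issues→FPMUL
t=10  I2 reads
t=15  I2 exec-done
t=16  I2 writes R4
t=17  I3 issues→FPMUL
t=18  I3 reads
t=23  I3 exec-done
t=24  I3 writes R4
t=25  I4 issues→FPMUL
t=26  I4 reads; I5 issues→FPADD
t=31  I4 exec-done
t=32  I4 writes R2
t=33  I5 reads; I6 issues→FPMUL
t=34  I6 reads
t=36  I5 exec-done
t=37  I5 writes R1
t=38  I7 issues→FPADD
t=39  I6 exec-done; I7 reads
t=40  I6 writes R4
t=42  I7 exec-done
t=43  I7 writes R1
t=44  I8 issues→FPADD
t=45  I8 reads
t=48  I8 exec-done
t=49  I8 writes R2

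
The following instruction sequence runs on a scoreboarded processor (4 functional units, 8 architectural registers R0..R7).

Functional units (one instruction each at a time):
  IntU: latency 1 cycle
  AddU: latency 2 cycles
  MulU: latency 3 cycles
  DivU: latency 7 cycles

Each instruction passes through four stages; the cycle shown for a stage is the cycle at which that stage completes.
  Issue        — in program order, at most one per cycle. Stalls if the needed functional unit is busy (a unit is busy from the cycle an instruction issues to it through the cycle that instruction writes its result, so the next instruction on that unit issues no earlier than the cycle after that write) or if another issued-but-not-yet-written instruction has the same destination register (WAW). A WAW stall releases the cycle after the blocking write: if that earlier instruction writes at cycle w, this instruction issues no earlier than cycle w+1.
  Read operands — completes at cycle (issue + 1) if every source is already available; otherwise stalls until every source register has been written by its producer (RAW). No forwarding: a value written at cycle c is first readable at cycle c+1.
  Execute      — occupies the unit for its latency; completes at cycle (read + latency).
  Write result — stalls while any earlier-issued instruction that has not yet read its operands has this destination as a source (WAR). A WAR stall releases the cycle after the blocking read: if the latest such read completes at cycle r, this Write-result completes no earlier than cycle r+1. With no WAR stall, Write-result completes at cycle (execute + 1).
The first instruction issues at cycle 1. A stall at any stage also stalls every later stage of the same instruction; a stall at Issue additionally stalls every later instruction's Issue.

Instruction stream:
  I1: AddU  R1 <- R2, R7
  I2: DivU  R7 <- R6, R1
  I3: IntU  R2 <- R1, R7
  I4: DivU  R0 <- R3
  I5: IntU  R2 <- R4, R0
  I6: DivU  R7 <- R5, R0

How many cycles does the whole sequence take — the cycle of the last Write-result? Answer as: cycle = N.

cycle = 34

cycle 1: I1 issues→AddU
cycle 2: I1 reads · I2 issues→DivU
cycle 3: I3 issues→IntU
cycle 4: I1 exec-done
cycle 5: I1 writes R1
cycle 6: I2 reads
cycle 13: I2 exec-done
cycle 14: I2 writes R7
cycle 15: I3 reads · I4 issues→DivU
cycle 16: I3 exec-done · I4 reads
cycle 17: I3 writes R2
cycle 18: I5 issues→IntU
cycle 23: I4 exec-done
cycle 24: I4 writes R0
cycle 25: I5 reads · I6 issues→DivU
cycle 26: I5 exec-done · I6 reads
cycle 27: I5 writes R2
cycle 33: I6 exec-done
cycle 34: I6 writes R7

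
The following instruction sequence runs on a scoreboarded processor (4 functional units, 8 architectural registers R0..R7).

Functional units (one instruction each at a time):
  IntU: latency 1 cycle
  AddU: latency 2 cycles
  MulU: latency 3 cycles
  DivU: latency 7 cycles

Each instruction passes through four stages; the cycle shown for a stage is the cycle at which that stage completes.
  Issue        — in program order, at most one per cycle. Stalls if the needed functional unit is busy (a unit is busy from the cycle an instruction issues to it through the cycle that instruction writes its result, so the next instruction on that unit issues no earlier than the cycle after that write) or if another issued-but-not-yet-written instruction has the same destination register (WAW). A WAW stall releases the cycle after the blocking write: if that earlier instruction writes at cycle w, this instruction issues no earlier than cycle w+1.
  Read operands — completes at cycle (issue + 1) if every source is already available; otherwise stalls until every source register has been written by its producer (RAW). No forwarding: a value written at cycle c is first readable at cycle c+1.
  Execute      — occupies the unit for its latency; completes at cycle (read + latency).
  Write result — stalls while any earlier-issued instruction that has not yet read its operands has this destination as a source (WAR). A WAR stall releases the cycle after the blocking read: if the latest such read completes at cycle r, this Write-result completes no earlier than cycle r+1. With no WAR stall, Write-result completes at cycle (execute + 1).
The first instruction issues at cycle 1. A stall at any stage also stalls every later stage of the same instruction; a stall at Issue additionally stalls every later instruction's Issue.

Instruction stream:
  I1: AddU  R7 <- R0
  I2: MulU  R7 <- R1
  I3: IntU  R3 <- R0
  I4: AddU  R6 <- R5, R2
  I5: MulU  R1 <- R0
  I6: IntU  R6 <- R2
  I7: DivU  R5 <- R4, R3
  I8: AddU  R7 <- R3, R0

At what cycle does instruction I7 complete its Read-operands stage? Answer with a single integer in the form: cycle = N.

1) issue 1, read 2, done 4, write 5
2) issue 6, read 7, done 10, write 11  <WAW R7: wait I1 write@5>
3) issue 7, read 8, done 9, write 10
4) issue 8, read 9, done 11, write 12
5) issue 12, read 13, done 16, write 17  <struct: MulU busy until I2 writes@11>
6) issue 13, read 14, done 15, write 16
7) issue 14, read 15, done 22, write 23
8) issue 15, read 16, done 18, write 19

cycle = 15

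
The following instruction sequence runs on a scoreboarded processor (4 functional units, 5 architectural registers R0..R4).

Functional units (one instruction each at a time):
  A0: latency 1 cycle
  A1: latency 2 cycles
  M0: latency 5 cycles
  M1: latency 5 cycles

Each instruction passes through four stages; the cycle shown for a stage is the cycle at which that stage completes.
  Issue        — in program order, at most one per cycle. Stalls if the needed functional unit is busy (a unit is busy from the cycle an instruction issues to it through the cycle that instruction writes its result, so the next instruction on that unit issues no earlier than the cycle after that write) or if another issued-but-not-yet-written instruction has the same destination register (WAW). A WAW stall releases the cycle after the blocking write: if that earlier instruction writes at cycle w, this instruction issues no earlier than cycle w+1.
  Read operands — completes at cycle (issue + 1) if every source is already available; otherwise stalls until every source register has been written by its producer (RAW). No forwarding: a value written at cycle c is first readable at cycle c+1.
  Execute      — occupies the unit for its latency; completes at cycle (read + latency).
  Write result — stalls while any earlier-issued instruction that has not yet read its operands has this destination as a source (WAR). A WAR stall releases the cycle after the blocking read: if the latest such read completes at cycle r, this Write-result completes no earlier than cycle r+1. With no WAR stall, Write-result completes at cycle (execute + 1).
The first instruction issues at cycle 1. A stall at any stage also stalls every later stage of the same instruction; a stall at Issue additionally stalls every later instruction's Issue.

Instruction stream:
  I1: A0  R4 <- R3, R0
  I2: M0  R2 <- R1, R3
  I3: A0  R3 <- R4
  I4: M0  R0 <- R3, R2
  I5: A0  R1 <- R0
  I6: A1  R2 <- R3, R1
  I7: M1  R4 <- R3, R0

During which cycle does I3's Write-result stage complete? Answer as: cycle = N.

  I1 | 1 | 2 | 3 | 4
  I2 | 2 | 3 | 8 | 9
  I3 | 5 | 6 | 7 | 8   struct: A0 busy until I1 writes@4
  I4 | 10 | 11 | 16 | 17   struct: M0 busy until I2 writes@9
  I5 | 11 | 18 | 19 | 20   RAW R0: wait I4 write@17
  I6 | 12 | 21 | 23 | 24   RAW R1: wait I5 write@20
  I7 | 13 | 18 | 23 | 24   RAW R0: wait I4 write@17

cycle = 8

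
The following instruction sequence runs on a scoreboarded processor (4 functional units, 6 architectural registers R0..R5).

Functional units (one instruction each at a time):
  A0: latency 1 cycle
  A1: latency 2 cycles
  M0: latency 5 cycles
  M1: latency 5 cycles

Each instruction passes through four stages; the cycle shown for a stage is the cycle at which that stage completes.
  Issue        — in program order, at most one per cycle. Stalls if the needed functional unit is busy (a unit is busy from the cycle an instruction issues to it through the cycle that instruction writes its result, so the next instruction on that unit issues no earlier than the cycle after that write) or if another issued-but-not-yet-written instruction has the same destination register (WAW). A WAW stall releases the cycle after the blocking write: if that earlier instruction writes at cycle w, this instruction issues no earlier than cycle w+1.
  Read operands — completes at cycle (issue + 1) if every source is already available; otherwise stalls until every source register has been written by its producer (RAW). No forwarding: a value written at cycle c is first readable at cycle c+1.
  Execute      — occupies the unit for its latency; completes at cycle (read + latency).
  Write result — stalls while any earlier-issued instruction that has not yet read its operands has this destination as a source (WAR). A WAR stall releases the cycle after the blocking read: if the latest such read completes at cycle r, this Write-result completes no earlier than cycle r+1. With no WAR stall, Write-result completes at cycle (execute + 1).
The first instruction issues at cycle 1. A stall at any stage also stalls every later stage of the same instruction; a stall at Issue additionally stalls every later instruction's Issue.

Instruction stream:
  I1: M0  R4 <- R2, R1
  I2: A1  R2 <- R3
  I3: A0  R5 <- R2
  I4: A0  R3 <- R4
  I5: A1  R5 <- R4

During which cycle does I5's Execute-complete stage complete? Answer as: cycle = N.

[1] issue I1 (M0)
[2] I1 read-ops · issue I2 (A1)
[3] I2 read-ops · issue I3 (A0)
[5] I2 finished on A1
[6] I2→R2
[7] I1 finished on M0 · I3 read-ops
[8] I1→R4 · I3 finished on A0
[9] I3→R5
[10] issue I4 (A0)
[11] I4 read-ops · issue I5 (A1)
[12] I4 finished on A0 · I5 read-ops
[13] I4→R3
[14] I5 finished on A1
[15] I5→R5

cycle = 14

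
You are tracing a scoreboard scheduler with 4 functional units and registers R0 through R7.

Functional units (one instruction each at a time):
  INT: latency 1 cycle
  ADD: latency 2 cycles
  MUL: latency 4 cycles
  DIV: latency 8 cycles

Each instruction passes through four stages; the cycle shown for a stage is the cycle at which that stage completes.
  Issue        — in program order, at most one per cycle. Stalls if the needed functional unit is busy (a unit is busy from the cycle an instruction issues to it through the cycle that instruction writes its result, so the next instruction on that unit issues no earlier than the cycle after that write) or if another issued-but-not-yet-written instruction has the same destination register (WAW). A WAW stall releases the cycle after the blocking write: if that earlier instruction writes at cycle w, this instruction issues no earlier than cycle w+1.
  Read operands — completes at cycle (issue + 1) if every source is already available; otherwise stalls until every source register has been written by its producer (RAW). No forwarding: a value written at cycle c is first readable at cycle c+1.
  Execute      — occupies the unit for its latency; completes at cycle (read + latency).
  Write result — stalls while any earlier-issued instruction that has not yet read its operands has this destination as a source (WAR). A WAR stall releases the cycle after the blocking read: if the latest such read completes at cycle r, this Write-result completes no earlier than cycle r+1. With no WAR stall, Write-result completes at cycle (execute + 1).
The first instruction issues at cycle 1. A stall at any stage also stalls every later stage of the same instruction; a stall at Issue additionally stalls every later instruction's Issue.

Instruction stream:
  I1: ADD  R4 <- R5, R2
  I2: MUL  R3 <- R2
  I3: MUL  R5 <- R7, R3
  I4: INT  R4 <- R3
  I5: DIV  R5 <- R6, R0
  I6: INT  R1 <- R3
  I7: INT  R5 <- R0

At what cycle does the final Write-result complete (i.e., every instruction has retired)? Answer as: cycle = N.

cycle = 30

1) issue 1, read 2, done 4, write 5
2) issue 2, read 3, done 7, write 8
3) issue 9, read 10, done 14, write 15  <struct: MUL busy until I2 writes@8>
4) issue 10, read 11, done 12, write 13
5) issue 16, read 17, done 25, write 26  <WAW R5: wait I3 write@15>
6) issue 17, read 18, done 19, write 20
7) issue 27, read 28, done 29, write 30  <WAW R5: wait I5 write@26>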